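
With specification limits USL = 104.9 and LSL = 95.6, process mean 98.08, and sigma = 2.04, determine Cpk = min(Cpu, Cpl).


Cpu = (USL - mean) / (3*sigma) = (104.9 - 98.08) / (3*2.04) = 1.1144
Cpl = (mean - LSL) / (3*sigma) = (98.08 - 95.6) / (3*2.04) = 0.4052
Cpk = min(Cpu, Cpl) = 0.4052

0.4052


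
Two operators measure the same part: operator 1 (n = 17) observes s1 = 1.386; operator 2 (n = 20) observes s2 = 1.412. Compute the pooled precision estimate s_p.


s_p = sqrt(((n1-1)*s1^2 + (n2-1)*s2^2) / (n1+n2-2))
numerator = (17-1)*1.386^2 + (20-1)*1.412^2 = 30.735936 + 37.881136 = 68.617072
denominator = 17 + 20 - 2 = 35
s_p^2 = 68.617072 / 35 = 1.9604878
s_p = sqrt(1.9604878) = 1.4002

1.4002


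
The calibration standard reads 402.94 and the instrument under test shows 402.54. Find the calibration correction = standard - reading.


Correction = standard - reading
= 402.94 - 402.54
= 0.4000

0.4000


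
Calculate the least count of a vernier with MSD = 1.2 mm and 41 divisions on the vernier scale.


LC = MSD / n_div
= 1.2 / 41
= 0.0293

0.0293


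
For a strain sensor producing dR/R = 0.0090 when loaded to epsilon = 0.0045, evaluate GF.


GF = (dR/R) / epsilon
= 0.0090 / 0.0045
= 2.0000

2.0000


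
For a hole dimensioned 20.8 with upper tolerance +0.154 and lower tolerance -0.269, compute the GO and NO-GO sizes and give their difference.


GO = nominal - lower_tol (smallest hole = maximum material condition)
GO = 20.8 - 0.269 = 20.531
NO-GO = nominal + upper_tol (largest hole = least material condition)
NO-GO = 20.8 + 0.154 = 20.954
spread = NO-GO - GO = 20.954 - 20.531 = 0.4230

0.4230


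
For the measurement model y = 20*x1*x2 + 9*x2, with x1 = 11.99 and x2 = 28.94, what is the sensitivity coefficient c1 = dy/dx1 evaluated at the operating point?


y = 20*x1*x2 + 9*x2
dy/dx1 = 20*x2
Evaluate at x2 = 28.94: c1 = 20 * 28.94
c1 = 578.8000

578.8000


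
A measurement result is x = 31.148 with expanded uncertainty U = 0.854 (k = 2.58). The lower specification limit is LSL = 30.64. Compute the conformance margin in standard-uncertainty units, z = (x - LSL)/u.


u = U / k = 0.854 / 2.58 = 0.33100775
margin = |LSL - x| = |30.64 - 31.148| = 0.508
z = margin / u = 0.508 / 0.33100775
z = 1.5347

1.5347


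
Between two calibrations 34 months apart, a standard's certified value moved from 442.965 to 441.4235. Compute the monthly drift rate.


rate = (v2 - v1) / months
= (441.4235 - 442.965) / 34
= -1.5415 / 34
= -0.0453

-0.0453


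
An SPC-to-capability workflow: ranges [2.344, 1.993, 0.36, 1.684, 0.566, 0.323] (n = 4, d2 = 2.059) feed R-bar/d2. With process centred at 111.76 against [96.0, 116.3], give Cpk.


R_bar = (2.344 + 1.993 + 0.36 + 1.684 + 0.566 + 0.323) / 6 = 1.2116667
sigma = R_bar / d2 = 1.2116667 / 2.059 = 0.58847339
Cp = (USL - LSL)/(6*sigma) = (116.3 - 96.0)/(6*0.58847339) = 5.7493
Cpu = (116.3 - 111.76)/(3*0.58847339) = 2.5716
Cpl = (111.76 - 96.0)/(3*0.58847339) = 8.9271
Cpk = min(Cpu, Cpl) = 2.5716

2.5716


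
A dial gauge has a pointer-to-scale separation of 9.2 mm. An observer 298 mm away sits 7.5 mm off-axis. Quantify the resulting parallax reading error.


error = h * offset / d
= 9.2 * 7.5 / 298
= 0.2315

0.2315


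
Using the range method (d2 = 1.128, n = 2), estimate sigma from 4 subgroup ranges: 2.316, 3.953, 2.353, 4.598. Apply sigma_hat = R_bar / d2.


R_bar = (2.316 + 3.953 + 2.353 + 4.598) / 4
R_bar = 13.22 / 4 = 3.305
sigma_hat = R_bar / d2 = 3.305 / 1.128 = 2.9300

2.9300


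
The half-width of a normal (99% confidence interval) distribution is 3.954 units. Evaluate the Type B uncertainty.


u_B = half_width / 2.576
u_B = 3.954 / 2.576
u_B = 1.5349

1.5349


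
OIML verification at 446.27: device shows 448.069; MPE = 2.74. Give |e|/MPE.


e = indication - reference = 448.069 - 446.27 = 1.7990
|e| = 1.7990
ratio = |e| / MPE = 1.7990 / 2.74
ratio = 0.6566

0.6566


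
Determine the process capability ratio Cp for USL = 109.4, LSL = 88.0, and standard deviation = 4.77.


Cp = (USL - LSL) / (6 * sigma)
= (109.4 - 88.0) / (6 * 4.77)
= 21.4000 / 28.6200
= 0.7477

0.7477


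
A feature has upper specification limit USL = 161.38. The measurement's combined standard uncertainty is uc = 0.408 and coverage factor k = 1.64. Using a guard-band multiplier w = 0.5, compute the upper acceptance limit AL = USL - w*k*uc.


U = k * uc = 1.64 * 0.408 = 0.66912
guard band g = w * U = 0.5 * 0.66912 = 0.33456
AL = USL - g = 161.38 - 0.33456
AL = 161.0454

161.0454


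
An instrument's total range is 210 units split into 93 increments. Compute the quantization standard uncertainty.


resolution = range / divisions
resolution = 210 / 93 = 2.2580645
u_res = resolution / (2*sqrt(3))
u_res = 2.2580645 / 3.4641016
u_res = 0.6518

0.6518


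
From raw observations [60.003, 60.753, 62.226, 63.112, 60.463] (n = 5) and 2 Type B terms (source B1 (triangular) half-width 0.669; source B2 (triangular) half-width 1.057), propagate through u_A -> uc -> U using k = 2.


mean = (60.003 + 60.753 + 62.226 + 63.112 + 60.463) / 5 = 61.3114
s = sqrt(sum((x - mean)^2)/(n-1)) = 1.305963
u_A = s / sqrt(n) = 1.305963 / sqrt(5) = 0.58404441
u_B1 = 0.669 / sqrt(6) = 0.27311811
u_B2 = 1.057 / sqrt(6) = 0.43151844
uc = sqrt(0.58404441^2 + 0.27311811^2 + 0.43151844^2) = 0.77582829
U = k * uc = 2 * 0.77582829
U = 1.5517

1.5517


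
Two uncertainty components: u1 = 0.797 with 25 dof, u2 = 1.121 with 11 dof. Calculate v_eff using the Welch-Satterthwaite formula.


uc = sqrt(u1^2 + u2^2) = sqrt(0.797^2 + 1.121^2) = 1.3754454
v_eff = uc^4 / (u1^4/v1 + u2^4/v2)
= 1.3754454^4 / (0.797^4/25 + 1.121^4/11)
= 3.5790966 / 0.1596984
v_eff = 22.4116

22.4116


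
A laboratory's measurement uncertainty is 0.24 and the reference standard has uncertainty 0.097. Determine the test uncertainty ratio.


TUR = u_lab / u_ref
= 0.24 / 0.097
= 2.4742

2.4742


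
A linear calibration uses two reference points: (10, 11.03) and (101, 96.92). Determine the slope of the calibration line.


slope = (y2 - y1) / (x2 - x1)
= (96.92 - 11.03) / (101 - 10)
= 85.8900 / 91
= 0.9438

0.9438


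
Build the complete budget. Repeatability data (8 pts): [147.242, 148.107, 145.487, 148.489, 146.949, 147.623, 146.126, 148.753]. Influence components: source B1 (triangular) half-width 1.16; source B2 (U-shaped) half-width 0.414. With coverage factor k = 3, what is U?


mean = (147.242 + 148.107 + 145.487 + 148.489 + 146.949 + 147.623 + 146.126 + 148.753) / 8 = 147.347
s = sqrt(sum((x - mean)^2)/(n-1)) = 1.1373306
u_A = s / sqrt(n) = 1.1373306 / sqrt(8) = 0.40210709
u_B1 = 1.16 / sqrt(6) = 0.47356802
u_B2 = 0.414 / sqrt(2) = 0.29274221
uc = sqrt(0.40210709^2 + 0.47356802^2 + 0.29274221^2) = 0.68677127
U = k * uc = 3 * 0.68677127
U = 2.0603

2.0603


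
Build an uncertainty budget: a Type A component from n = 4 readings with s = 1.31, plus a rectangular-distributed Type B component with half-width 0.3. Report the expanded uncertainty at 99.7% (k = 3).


u_A = s / sqrt(n) = 1.31 / sqrt(4) = 0.655
u_B = half_width / sqrt(3) = 0.3 / sqrt(3) = 0.17320508
uc = sqrt(u_A^2 + u_B^2) = sqrt(0.655^2 + 0.17320508^2) = 0.67751384
U = k * uc = 3 * 0.67751384
U = 2.0325

2.0325


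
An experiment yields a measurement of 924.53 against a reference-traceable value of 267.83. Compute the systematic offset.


Systematic error = measured - true
= 924.53 - 267.83
= 656.7000

656.7000


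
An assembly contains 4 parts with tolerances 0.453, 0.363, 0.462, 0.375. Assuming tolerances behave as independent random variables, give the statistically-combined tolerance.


RSS = sqrt(0.453^2 + 0.363^2 + 0.462^2 + 0.375^2)
= sqrt(0.691047)
= 0.8313

0.8313


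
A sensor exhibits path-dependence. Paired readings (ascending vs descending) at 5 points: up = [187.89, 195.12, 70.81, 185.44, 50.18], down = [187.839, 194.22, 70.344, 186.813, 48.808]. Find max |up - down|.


|187.89 - 187.839| = 0.0510
|195.12 - 194.22| = 0.9000
|70.81 - 70.344| = 0.4660
|185.44 - 186.813| = 1.3730
|50.18 - 48.808| = 1.3720
hysteresis = max(diffs) = 1.3730

1.3730


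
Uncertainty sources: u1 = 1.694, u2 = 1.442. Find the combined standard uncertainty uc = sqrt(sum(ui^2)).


uc = sqrt(1.694^2 + 1.442^2)
uc = sqrt(4.949)
uc = 2.2246

2.2246


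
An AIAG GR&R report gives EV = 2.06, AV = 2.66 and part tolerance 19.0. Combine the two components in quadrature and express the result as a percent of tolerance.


GRR = sqrt(EV^2 + AV^2) = sqrt(2.06^2 + 2.66^2) = 3.3644019
%GRR = GRR / tol * 100 = 3.3644019 / 19.0 * 100
%GRR = 17.7074

17.7074


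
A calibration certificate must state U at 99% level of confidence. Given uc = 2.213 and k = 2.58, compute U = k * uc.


U = k * uc
U = 2.58 * 2.213
U = 5.7095

5.7095


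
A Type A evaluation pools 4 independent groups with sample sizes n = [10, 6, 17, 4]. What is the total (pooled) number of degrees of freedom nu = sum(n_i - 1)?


nu = sum_i (n_i - 1)
nu = ((10 - 1) + (6 - 1) + (17 - 1) + (4 - 1))
nu = 9 + 5 + 16 + 3
nu = 33

33


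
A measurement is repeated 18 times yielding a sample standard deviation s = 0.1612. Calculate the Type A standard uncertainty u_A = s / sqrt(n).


u_A = s / sqrt(n)
u_A = 0.1612 / sqrt(18)
u_A = 0.1612 / 4.2426407
u_A = 0.0380

0.0380


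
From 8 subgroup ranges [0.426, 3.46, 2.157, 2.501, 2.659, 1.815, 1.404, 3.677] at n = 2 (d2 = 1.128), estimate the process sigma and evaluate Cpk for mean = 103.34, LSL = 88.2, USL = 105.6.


R_bar = (0.426 + 3.46 + 2.157 + 2.501 + 2.659 + 1.815 + 1.404 + 3.677) / 8 = 2.262375
sigma = R_bar / d2 = 2.262375 / 1.128 = 2.0056516
Cp = (USL - LSL)/(6*sigma) = (105.6 - 88.2)/(6*2.0056516) = 1.4459
Cpu = (105.6 - 103.34)/(3*2.0056516) = 0.3756
Cpl = (103.34 - 88.2)/(3*2.0056516) = 2.5162
Cpk = min(Cpu, Cpl) = 0.3756

0.3756


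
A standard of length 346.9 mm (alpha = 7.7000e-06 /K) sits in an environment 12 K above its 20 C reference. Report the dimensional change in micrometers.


dL = L * alpha * dT
= 346.9 * 7.7000e-06 * 12
= 0.0320536 mm
dL_um = 0.0320536 * 1000 = 32.0536 um

32.0536


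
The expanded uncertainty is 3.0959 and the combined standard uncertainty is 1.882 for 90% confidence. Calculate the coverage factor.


k = U / uc
k = 3.0959 / 1.882
k = 1.645

1.645


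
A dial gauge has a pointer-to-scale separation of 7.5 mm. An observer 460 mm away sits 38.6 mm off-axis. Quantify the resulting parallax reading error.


error = h * offset / d
= 7.5 * 38.6 / 460
= 0.6293

0.6293


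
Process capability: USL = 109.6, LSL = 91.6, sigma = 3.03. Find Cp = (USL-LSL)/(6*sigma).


Cp = (USL - LSL) / (6 * sigma)
= (109.6 - 91.6) / (6 * 3.03)
= 18.0000 / 18.1800
= 0.9901

0.9901


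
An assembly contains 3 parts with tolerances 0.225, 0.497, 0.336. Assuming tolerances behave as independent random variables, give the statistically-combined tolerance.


RSS = sqrt(0.225^2 + 0.497^2 + 0.336^2)
= sqrt(0.41053)
= 0.6407

0.6407


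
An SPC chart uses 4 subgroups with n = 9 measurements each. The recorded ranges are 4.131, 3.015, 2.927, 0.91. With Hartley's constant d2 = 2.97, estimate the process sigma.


R_bar = (4.131 + 3.015 + 2.927 + 0.91) / 4
R_bar = 10.983 / 4 = 2.74575
sigma_hat = R_bar / d2 = 2.74575 / 2.97 = 0.9245

0.9245


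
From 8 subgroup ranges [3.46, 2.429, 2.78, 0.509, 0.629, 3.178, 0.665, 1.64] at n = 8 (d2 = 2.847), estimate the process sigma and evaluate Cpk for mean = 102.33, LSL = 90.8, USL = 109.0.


R_bar = (3.46 + 2.429 + 2.78 + 0.509 + 0.629 + 3.178 + 0.665 + 1.64) / 8 = 1.91125
sigma = R_bar / d2 = 1.91125 / 2.847 = 0.67132069
Cp = (USL - LSL)/(6*sigma) = (109.0 - 90.8)/(6*0.67132069) = 4.5185
Cpu = (109.0 - 102.33)/(3*0.67132069) = 3.3119
Cpl = (102.33 - 90.8)/(3*0.67132069) = 5.7250
Cpk = min(Cpu, Cpl) = 3.3119

3.3119


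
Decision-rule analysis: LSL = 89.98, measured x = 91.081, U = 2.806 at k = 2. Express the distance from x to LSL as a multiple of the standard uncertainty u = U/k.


u = U / k = 2.806 / 2 = 1.403
margin = |LSL - x| = |89.98 - 91.081| = 1.101
z = margin / u = 1.101 / 1.403
z = 0.7847

0.7847


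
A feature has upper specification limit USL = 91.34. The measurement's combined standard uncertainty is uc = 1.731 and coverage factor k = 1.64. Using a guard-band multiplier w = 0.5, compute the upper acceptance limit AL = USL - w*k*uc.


U = k * uc = 1.64 * 1.731 = 2.83884
guard band g = w * U = 0.5 * 2.83884 = 1.41942
AL = USL - g = 91.34 - 1.41942
AL = 89.9206

89.9206


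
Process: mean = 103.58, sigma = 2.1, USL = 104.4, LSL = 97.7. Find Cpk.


Cpu = (USL - mean) / (3*sigma) = (104.4 - 103.58) / (3*2.1) = 0.1302
Cpl = (mean - LSL) / (3*sigma) = (103.58 - 97.7) / (3*2.1) = 0.9333
Cpk = min(Cpu, Cpl) = 0.1302

0.1302


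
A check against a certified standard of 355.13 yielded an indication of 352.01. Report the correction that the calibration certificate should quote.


Correction = standard - reading
= 355.13 - 352.01
= 3.1200

3.1200


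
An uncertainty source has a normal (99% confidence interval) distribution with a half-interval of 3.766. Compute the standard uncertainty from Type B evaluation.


u_B = half_width / 2.576
u_B = 3.766 / 2.576
u_B = 1.4620

1.4620


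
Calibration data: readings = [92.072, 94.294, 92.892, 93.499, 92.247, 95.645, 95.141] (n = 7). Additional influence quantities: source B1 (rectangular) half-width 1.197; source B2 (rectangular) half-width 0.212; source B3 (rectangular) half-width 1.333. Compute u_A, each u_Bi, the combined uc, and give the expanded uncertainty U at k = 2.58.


mean = (92.072 + 94.294 + 92.892 + 93.499 + 92.247 + 95.645 + 95.141) / 7 = 93.68428571
s = sqrt(sum((x - mean)^2)/(n-1)) = 1.3943619
u_A = s / sqrt(n) = 1.3943619 / sqrt(7) = 0.52701926
u_B1 = 1.197 / sqrt(3) = 0.69108827
u_B2 = 0.212 / sqrt(3) = 0.12239826
u_B3 = 1.333 / sqrt(3) = 0.76960791
uc = sqrt(0.52701926^2 + 0.69108827^2 + 0.12239826^2 + 0.76960791^2) = 1.1673174
U = k * uc = 2.58 * 1.1673174
U = 3.0117

3.0117


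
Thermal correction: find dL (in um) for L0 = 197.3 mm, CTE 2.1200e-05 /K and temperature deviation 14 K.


dL = L * alpha * dT
= 197.3 * 2.1200e-05 * 14
= 0.0585586 mm
dL_um = 0.0585586 * 1000 = 58.5586 um

58.5586


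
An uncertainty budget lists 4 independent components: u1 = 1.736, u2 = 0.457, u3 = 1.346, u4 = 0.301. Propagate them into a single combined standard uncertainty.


uc = sqrt(1.736^2 + 0.457^2 + 1.346^2 + 0.301^2)
uc = sqrt(5.124862)
uc = 2.2638

2.2638


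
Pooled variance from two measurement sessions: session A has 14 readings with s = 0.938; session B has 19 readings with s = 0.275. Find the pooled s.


s_p = sqrt(((n1-1)*s1^2 + (n2-1)*s2^2) / (n1+n2-2))
numerator = (14-1)*0.938^2 + (19-1)*0.275^2 = 11.437972 + 1.36125 = 12.799222
denominator = 14 + 19 - 2 = 31
s_p^2 = 12.799222 / 31 = 0.41287813
s_p = sqrt(0.41287813) = 0.6426

0.6426


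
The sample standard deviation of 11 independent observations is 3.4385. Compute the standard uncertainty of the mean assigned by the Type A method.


u_A = s / sqrt(n)
u_A = 3.4385 / sqrt(11)
u_A = 3.4385 / 3.3166248
u_A = 1.0367

1.0367


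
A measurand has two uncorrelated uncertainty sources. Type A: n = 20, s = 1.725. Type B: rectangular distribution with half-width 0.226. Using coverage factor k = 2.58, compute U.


u_A = s / sqrt(n) = 1.725 / sqrt(20) = 0.38572173
u_B = half_width / sqrt(3) = 0.226 / sqrt(3) = 0.13048116
uc = sqrt(u_A^2 + u_B^2) = sqrt(0.38572173^2 + 0.13048116^2) = 0.40719355
U = k * uc = 2.58 * 0.40719355
U = 1.0506

1.0506


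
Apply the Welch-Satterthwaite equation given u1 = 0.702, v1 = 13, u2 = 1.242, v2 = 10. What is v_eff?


uc = sqrt(u1^2 + u2^2) = sqrt(0.702^2 + 1.242^2) = 1.4266632
v_eff = uc^4 / (u1^4/v1 + u2^4/v2)
= 1.4266632^4 / (0.702^4/13 + 1.242^4/10)
= 4.1427224 / 0.25663158
v_eff = 16.1427

16.1427


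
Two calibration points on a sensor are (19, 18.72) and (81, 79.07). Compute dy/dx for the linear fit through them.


slope = (y2 - y1) / (x2 - x1)
= (79.07 - 18.72) / (81 - 19)
= 60.3500 / 62
= 0.9734

0.9734


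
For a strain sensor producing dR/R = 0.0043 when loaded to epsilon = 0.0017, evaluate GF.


GF = (dR/R) / epsilon
= 0.0043 / 0.0017
= 2.5294

2.5294


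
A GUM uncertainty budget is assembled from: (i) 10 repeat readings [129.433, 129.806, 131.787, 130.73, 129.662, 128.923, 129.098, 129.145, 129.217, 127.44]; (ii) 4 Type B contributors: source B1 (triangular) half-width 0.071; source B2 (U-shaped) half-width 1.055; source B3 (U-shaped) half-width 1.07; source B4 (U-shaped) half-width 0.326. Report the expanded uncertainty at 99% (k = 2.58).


mean = (129.433 + 129.806 + 131.787 + 130.73 + 129.662 + 128.923 + 129.098 + 129.145 + 129.217 + 127.44) / 10 = 129.5241
s = sqrt(sum((x - mean)^2)/(n-1)) = 1.1453324
u_A = s / sqrt(n) = 1.1453324 / sqrt(10) = 0.36218591
u_B1 = 0.071 / sqrt(6) = 0.028985629
u_B2 = 1.055 / sqrt(2) = 0.74599765
u_B3 = 1.07 / sqrt(2) = 0.75660426
u_B4 = 0.326 / sqrt(2) = 0.23051681
uc = sqrt(0.36218591^2 + 0.028985629^2 + 0.74599765^2 + 0.75660426^2 + 0.23051681^2) = 1.1463504
U = k * uc = 2.58 * 1.1463504
U = 2.9576

2.9576


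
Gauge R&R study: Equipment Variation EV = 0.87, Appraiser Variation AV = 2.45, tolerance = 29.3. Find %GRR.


GRR = sqrt(EV^2 + AV^2) = sqrt(0.87^2 + 2.45^2) = 2.5998846
%GRR = GRR / tol * 100 = 2.5998846 / 29.3 * 100
%GRR = 8.8733

8.8733


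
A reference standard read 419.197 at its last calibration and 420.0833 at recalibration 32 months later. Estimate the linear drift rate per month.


rate = (v2 - v1) / months
= (420.0833 - 419.197) / 32
= 0.8863 / 32
= 0.0277

0.0277


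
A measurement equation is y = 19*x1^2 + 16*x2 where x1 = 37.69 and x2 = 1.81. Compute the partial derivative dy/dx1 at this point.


y = 19*x1^2 + 16*x2
dy/dx1 = 2*19*x1
Evaluate at x1 = 37.69: c1 = 38 * 37.69
c1 = 1432.2200

1432.2200


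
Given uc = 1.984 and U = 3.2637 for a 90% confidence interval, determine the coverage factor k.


k = U / uc
k = 3.2637 / 1.984
k = 1.645

1.645


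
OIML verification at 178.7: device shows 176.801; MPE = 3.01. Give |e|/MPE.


e = indication - reference = 176.801 - 178.7 = -1.8990
|e| = 1.8990
ratio = |e| / MPE = 1.8990 / 3.01
ratio = 0.6309

0.6309


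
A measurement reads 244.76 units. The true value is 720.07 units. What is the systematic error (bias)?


Systematic error = measured - true
= 244.76 - 720.07
= -475.3100

-475.3100


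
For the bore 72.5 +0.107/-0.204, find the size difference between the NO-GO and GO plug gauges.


GO = nominal - lower_tol (smallest hole = maximum material condition)
GO = 72.5 - 0.204 = 72.296
NO-GO = nominal + upper_tol (largest hole = least material condition)
NO-GO = 72.5 + 0.107 = 72.607
spread = NO-GO - GO = 72.607 - 72.296 = 0.3110

0.3110


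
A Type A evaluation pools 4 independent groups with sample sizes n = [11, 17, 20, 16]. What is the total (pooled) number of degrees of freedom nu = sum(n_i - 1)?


nu = sum_i (n_i - 1)
nu = ((11 - 1) + (17 - 1) + (20 - 1) + (16 - 1))
nu = 10 + 16 + 19 + 15
nu = 60

60


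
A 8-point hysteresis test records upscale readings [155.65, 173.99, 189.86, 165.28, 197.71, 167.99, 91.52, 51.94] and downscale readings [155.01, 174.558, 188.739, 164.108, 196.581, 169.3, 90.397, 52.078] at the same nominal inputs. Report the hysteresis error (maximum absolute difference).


|155.65 - 155.01| = 0.6400
|173.99 - 174.558| = 0.5680
|189.86 - 188.739| = 1.1210
|165.28 - 164.108| = 1.1720
|197.71 - 196.581| = 1.1290
|167.99 - 169.3| = 1.3100
|91.52 - 90.397| = 1.1230
|51.94 - 52.078| = 0.1380
hysteresis = max(diffs) = 1.3100

1.3100


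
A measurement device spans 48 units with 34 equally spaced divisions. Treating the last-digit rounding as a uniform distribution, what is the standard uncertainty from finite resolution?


resolution = range / divisions
resolution = 48 / 34 = 1.4117647
u_res = resolution / (2*sqrt(3))
u_res = 1.4117647 / 3.4641016
u_res = 0.4075

0.4075


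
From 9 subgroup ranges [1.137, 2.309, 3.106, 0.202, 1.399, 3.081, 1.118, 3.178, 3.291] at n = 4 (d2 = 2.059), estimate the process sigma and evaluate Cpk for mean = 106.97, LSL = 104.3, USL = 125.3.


R_bar = (1.137 + 2.309 + 3.106 + 0.202 + 1.399 + 3.081 + 1.118 + 3.178 + 3.291) / 9 = 2.0912222
sigma = R_bar / d2 = 2.0912222 / 2.059 = 1.0156494
Cp = (USL - LSL)/(6*sigma) = (125.3 - 104.3)/(6*1.0156494) = 3.4461
Cpu = (125.3 - 106.97)/(3*1.0156494) = 6.0159
Cpl = (106.97 - 104.3)/(3*1.0156494) = 0.8763
Cpk = min(Cpu, Cpl) = 0.8763

0.8763


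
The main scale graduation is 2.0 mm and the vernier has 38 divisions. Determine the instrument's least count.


LC = MSD / n_div
= 2.0 / 38
= 0.0526

0.0526


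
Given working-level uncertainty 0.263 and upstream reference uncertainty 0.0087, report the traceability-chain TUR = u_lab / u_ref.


TUR = u_lab / u_ref
= 0.263 / 0.0087
= 30.2299

30.2299


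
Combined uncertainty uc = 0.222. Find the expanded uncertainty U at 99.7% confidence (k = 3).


U = k * uc
U = 3 * 0.222
U = 0.6660

0.6660


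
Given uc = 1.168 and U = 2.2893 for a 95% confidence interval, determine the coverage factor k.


k = U / uc
k = 2.2893 / 1.168
k = 1.96

1.96


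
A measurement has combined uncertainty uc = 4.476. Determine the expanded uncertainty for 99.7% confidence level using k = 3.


U = k * uc
U = 3 * 4.476
U = 13.4280

13.4280


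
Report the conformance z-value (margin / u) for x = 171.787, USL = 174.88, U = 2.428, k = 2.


u = U / k = 2.428 / 2 = 1.214
margin = |USL - x| = |174.88 - 171.787| = 3.093
z = margin / u = 3.093 / 1.214
z = 2.5478

2.5478


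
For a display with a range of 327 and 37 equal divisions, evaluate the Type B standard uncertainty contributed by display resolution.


resolution = range / divisions
resolution = 327 / 37 = 8.8378378
u_res = resolution / (2*sqrt(3))
u_res = 8.8378378 / 3.4641016
u_res = 2.5513

2.5513


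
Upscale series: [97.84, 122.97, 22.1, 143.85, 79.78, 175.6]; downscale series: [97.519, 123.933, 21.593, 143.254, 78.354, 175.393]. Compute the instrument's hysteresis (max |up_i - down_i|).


|97.84 - 97.519| = 0.3210
|122.97 - 123.933| = 0.9630
|22.1 - 21.593| = 0.5070
|143.85 - 143.254| = 0.5960
|79.78 - 78.354| = 1.4260
|175.6 - 175.393| = 0.2070
hysteresis = max(diffs) = 1.4260

1.4260


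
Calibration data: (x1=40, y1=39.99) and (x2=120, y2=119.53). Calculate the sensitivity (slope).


slope = (y2 - y1) / (x2 - x1)
= (119.53 - 39.99) / (120 - 40)
= 79.5400 / 80
= 0.9942

0.9942


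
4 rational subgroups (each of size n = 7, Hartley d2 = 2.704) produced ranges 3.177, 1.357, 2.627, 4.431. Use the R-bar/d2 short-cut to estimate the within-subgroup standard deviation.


R_bar = (3.177 + 1.357 + 2.627 + 4.431) / 4
R_bar = 11.592 / 4 = 2.898
sigma_hat = R_bar / d2 = 2.898 / 2.704 = 1.0717

1.0717


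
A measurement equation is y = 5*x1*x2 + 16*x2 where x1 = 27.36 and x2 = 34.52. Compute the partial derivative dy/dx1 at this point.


y = 5*x1*x2 + 16*x2
dy/dx1 = 5*x2
Evaluate at x2 = 34.52: c1 = 5 * 34.52
c1 = 172.6000

172.6000


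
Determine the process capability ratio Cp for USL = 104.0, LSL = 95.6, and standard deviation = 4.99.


Cp = (USL - LSL) / (6 * sigma)
= (104.0 - 95.6) / (6 * 4.99)
= 8.4000 / 29.9400
= 0.2806

0.2806


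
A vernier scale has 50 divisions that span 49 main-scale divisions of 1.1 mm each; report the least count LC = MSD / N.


LC = MSD / n_div
= 1.1 / 50
= 0.0220

0.0220


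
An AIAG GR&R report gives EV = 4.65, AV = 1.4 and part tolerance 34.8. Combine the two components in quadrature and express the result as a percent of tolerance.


GRR = sqrt(EV^2 + AV^2) = sqrt(4.65^2 + 1.4^2) = 4.8561816
%GRR = GRR / tol * 100 = 4.8561816 / 34.8 * 100
%GRR = 13.9545

13.9545


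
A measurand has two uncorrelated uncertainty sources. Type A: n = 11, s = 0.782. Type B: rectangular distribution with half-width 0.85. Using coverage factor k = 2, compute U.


u_A = s / sqrt(n) = 0.782 / sqrt(11) = 0.23578187
u_B = half_width / sqrt(3) = 0.85 / sqrt(3) = 0.49074773
uc = sqrt(u_A^2 + u_B^2) = sqrt(0.23578187^2 + 0.49074773^2) = 0.54445057
U = k * uc = 2 * 0.54445057
U = 1.0889

1.0889


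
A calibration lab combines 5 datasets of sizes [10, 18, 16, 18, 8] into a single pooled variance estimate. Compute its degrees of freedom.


nu = sum_i (n_i - 1)
nu = ((10 - 1) + (18 - 1) + (16 - 1) + (18 - 1) + (8 - 1))
nu = 9 + 17 + 15 + 17 + 7
nu = 65

65


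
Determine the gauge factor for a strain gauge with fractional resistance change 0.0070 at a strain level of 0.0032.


GF = (dR/R) / epsilon
= 0.0070 / 0.0032
= 2.1875

2.1875


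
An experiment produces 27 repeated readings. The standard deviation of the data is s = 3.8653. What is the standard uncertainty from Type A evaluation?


u_A = s / sqrt(n)
u_A = 3.8653 / sqrt(27)
u_A = 3.8653 / 5.1961524
u_A = 0.7439

0.7439


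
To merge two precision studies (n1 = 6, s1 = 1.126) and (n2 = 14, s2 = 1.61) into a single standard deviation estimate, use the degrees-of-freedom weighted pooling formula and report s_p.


s_p = sqrt(((n1-1)*s1^2 + (n2-1)*s2^2) / (n1+n2-2))
numerator = (6-1)*1.126^2 + (14-1)*1.61^2 = 6.33938 + 33.6973 = 40.03668
denominator = 6 + 14 - 2 = 18
s_p^2 = 40.03668 / 18 = 2.22426
s_p = sqrt(2.22426) = 1.4914

1.4914


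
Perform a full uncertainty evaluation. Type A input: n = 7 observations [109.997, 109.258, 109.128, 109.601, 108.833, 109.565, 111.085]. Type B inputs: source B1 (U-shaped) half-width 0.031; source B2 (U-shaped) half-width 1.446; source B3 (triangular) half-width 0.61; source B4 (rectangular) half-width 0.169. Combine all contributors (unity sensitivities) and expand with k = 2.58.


mean = (109.997 + 109.258 + 109.128 + 109.601 + 108.833 + 109.565 + 111.085) / 7 = 109.6381429
s = sqrt(sum((x - mean)^2)/(n-1)) = 0.73958466
u_A = s / sqrt(n) = 0.73958466 / sqrt(7) = 0.27953673
u_B1 = 0.031 / sqrt(2) = 0.02192031
u_B2 = 1.446 / sqrt(2) = 1.0224764
u_B3 = 0.61 / sqrt(6) = 0.24903146
u_B4 = 0.169 / sqrt(3) = 0.097572195
uc = sqrt(0.27953673^2 + 0.02192031^2 + 1.0224764^2 + 0.24903146^2 + 0.097572195^2) = 1.0934424
U = k * uc = 2.58 * 1.0934424
U = 2.8211

2.8211


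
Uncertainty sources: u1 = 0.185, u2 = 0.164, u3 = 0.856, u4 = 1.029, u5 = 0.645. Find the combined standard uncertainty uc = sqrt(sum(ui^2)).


uc = sqrt(0.185^2 + 0.164^2 + 0.856^2 + 1.029^2 + 0.645^2)
uc = sqrt(2.268723)
uc = 1.5062

1.5062


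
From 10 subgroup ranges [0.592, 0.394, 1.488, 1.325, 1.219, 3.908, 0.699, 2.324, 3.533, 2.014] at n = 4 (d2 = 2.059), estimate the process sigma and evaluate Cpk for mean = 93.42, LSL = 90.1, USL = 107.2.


R_bar = (0.592 + 0.394 + 1.488 + 1.325 + 1.219 + 3.908 + 0.699 + 2.324 + 3.533 + 2.014) / 10 = 1.7496
sigma = R_bar / d2 = 1.7496 / 2.059 = 0.84973288
Cp = (USL - LSL)/(6*sigma) = (107.2 - 90.1)/(6*0.84973288) = 3.3540
Cpu = (107.2 - 93.42)/(3*0.84973288) = 5.4056
Cpl = (93.42 - 90.1)/(3*0.84973288) = 1.3024
Cpk = min(Cpu, Cpl) = 1.3024

1.3024


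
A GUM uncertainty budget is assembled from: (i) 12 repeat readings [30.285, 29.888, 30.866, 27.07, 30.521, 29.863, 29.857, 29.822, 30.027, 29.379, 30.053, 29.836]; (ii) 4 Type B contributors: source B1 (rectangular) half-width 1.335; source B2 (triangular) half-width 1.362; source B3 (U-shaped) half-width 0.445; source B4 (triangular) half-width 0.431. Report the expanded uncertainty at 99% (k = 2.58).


mean = (30.285 + 29.888 + 30.866 + 27.07 + 30.521 + 29.863 + 29.857 + 29.822 + 30.027 + 29.379 + 30.053 + 29.836) / 12 = 29.78891667
s = sqrt(sum((x - mean)^2)/(n-1)) = 0.93674334
u_A = s / sqrt(n) = 0.93674334 / sqrt(12) = 0.27041451
u_B1 = 1.335 / sqrt(3) = 0.77076261
u_B2 = 1.362 / sqrt(6) = 0.55603417
u_B3 = 0.445 / sqrt(2) = 0.31466252
u_B4 = 0.431 / sqrt(6) = 0.17595501
uc = sqrt(0.27041451^2 + 0.77076261^2 + 0.55603417^2 + 0.31466252^2 + 0.17595501^2) = 1.0518297
U = k * uc = 2.58 * 1.0518297
U = 2.7137

2.7137


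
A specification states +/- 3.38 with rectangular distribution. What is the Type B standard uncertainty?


u_B = half_width / sqrt(3)
u_B = 3.38 / 1.7320508
u_B = 1.9514

1.9514


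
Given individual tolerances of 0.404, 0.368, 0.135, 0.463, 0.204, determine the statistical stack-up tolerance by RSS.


RSS = sqrt(0.404^2 + 0.368^2 + 0.135^2 + 0.463^2 + 0.204^2)
= sqrt(0.57285)
= 0.7569

0.7569


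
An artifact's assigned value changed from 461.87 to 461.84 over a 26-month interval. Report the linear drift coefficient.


rate = (v2 - v1) / months
= (461.84 - 461.87) / 26
= -0.0300 / 26
= -0.0012

-0.0012


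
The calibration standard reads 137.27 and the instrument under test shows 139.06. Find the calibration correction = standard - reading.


Correction = standard - reading
= 137.27 - 139.06
= -1.7900

-1.7900


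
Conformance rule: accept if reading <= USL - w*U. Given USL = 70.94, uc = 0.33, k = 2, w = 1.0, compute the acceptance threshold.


U = k * uc = 2 * 0.33 = 0.66
guard band g = w * U = 1.0 * 0.66 = 0.66
AL = USL - g = 70.94 - 0.66
AL = 70.2800

70.2800


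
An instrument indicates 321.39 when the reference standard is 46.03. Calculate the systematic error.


Systematic error = measured - true
= 321.39 - 46.03
= 275.3600

275.3600


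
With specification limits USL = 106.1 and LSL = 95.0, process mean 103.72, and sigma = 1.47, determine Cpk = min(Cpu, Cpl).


Cpu = (USL - mean) / (3*sigma) = (106.1 - 103.72) / (3*1.47) = 0.5397
Cpl = (mean - LSL) / (3*sigma) = (103.72 - 95.0) / (3*1.47) = 1.9773
Cpk = min(Cpu, Cpl) = 0.5397

0.5397


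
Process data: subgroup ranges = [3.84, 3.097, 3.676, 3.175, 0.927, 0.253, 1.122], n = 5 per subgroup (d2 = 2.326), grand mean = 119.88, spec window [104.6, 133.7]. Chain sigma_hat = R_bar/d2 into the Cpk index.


R_bar = (3.84 + 3.097 + 3.676 + 3.175 + 0.927 + 0.253 + 1.122) / 7 = 2.2985714
sigma = R_bar / d2 = 2.2985714 / 2.326 = 0.98820782
Cp = (USL - LSL)/(6*sigma) = (133.7 - 104.6)/(6*0.98820782) = 4.9079
Cpu = (133.7 - 119.88)/(3*0.98820782) = 4.6616
Cpl = (119.88 - 104.6)/(3*0.98820782) = 5.1541
Cpk = min(Cpu, Cpl) = 4.6616

4.6616


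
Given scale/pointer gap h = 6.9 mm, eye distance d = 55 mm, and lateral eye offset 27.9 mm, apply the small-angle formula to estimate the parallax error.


error = h * offset / d
= 6.9 * 27.9 / 55
= 3.5002

3.5002


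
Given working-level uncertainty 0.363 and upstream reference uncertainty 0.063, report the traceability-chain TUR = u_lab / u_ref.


TUR = u_lab / u_ref
= 0.363 / 0.063
= 5.7619

5.7619


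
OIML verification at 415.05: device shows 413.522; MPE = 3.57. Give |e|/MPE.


e = indication - reference = 413.522 - 415.05 = -1.5280
|e| = 1.5280
ratio = |e| / MPE = 1.5280 / 3.57
ratio = 0.4280

0.4280


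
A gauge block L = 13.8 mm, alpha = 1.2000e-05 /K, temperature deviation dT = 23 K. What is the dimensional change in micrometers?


dL = L * alpha * dT
= 13.8 * 1.2000e-05 * 23
= 0.0038088 mm
dL_um = 0.0038088 * 1000 = 3.8088 um

3.8088


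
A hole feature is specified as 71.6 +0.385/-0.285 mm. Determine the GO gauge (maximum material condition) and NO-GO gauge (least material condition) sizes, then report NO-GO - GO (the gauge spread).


GO = nominal - lower_tol (smallest hole = maximum material condition)
GO = 71.6 - 0.285 = 71.315
NO-GO = nominal + upper_tol (largest hole = least material condition)
NO-GO = 71.6 + 0.385 = 71.985
spread = NO-GO - GO = 71.985 - 71.315 = 0.6700

0.6700


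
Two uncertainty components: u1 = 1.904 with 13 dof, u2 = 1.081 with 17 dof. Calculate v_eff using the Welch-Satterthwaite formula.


uc = sqrt(u1^2 + u2^2) = sqrt(1.904^2 + 1.081^2) = 2.1894696
v_eff = uc^4 / (u1^4/v1 + u2^4/v2)
= 2.1894696^4 / (1.904^4/13 + 1.081^4/17)
= 22.980299 / 1.0912633
v_eff = 21.0584

21.0584


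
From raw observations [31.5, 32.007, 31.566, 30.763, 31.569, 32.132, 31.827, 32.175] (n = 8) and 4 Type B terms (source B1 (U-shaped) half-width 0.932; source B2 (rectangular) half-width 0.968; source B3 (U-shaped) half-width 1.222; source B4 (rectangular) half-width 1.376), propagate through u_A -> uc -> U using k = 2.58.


mean = (31.5 + 32.007 + 31.566 + 30.763 + 31.569 + 32.132 + 31.827 + 32.175) / 8 = 31.692375
s = sqrt(sum((x - mean)^2)/(n-1)) = 0.45907483
u_A = s / sqrt(n) = 0.45907483 / sqrt(8) = 0.16230746
u_B1 = 0.932 / sqrt(2) = 0.65902352
u_B2 = 0.968 / sqrt(3) = 0.55887506
u_B3 = 1.222 / sqrt(2) = 0.86408449
u_B4 = 1.376 / sqrt(3) = 0.79443397
uc = sqrt(0.16230746^2 + 0.65902352^2 + 0.55887506^2 + 0.86408449^2 + 0.79443397^2) = 1.4665485
U = k * uc = 2.58 * 1.4665485
U = 3.7837

3.7837


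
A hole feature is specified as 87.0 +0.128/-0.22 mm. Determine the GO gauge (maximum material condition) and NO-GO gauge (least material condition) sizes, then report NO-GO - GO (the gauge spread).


GO = nominal - lower_tol (smallest hole = maximum material condition)
GO = 87.0 - 0.22 = 86.78
NO-GO = nominal + upper_tol (largest hole = least material condition)
NO-GO = 87.0 + 0.128 = 87.128
spread = NO-GO - GO = 87.128 - 86.78 = 0.3480

0.3480


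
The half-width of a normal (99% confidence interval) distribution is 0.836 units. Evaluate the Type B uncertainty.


u_B = half_width / 2.576
u_B = 0.836 / 2.576
u_B = 0.3245

0.3245


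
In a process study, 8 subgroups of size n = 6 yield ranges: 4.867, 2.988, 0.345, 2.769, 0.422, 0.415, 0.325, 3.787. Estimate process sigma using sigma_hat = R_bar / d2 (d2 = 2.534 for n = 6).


R_bar = (4.867 + 2.988 + 0.345 + 2.769 + 0.422 + 0.415 + 0.325 + 3.787) / 8
R_bar = 15.918 / 8 = 1.98975
sigma_hat = R_bar / d2 = 1.98975 / 2.534 = 0.7852

0.7852


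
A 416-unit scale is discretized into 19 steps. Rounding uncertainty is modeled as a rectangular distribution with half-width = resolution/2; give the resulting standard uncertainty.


resolution = range / divisions
resolution = 416 / 19 = 21.894737
u_res = resolution / (2*sqrt(3))
u_res = 21.894737 / 3.4641016
u_res = 6.3205

6.3205


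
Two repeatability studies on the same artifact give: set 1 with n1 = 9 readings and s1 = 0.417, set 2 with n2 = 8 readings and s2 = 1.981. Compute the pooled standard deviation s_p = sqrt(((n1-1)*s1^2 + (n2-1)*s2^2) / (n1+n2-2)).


s_p = sqrt(((n1-1)*s1^2 + (n2-1)*s2^2) / (n1+n2-2))
numerator = (9-1)*0.417^2 + (8-1)*1.981^2 = 1.391112 + 27.470527 = 28.861639
denominator = 9 + 8 - 2 = 15
s_p^2 = 28.861639 / 15 = 1.9241093
s_p = sqrt(1.9241093) = 1.3871

1.3871


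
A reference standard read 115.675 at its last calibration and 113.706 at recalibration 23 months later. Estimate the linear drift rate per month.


rate = (v2 - v1) / months
= (113.706 - 115.675) / 23
= -1.9690 / 23
= -0.0856

-0.0856


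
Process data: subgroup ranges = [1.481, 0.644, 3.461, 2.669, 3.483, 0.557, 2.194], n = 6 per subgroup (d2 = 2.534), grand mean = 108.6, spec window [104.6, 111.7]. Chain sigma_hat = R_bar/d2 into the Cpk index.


R_bar = (1.481 + 0.644 + 3.461 + 2.669 + 3.483 + 0.557 + 2.194) / 7 = 2.0698571
sigma = R_bar / d2 = 2.0698571 / 2.534 = 0.8168339
Cp = (USL - LSL)/(6*sigma) = (111.7 - 104.6)/(6*0.8168339) = 1.4487
Cpu = (111.7 - 108.6)/(3*0.8168339) = 1.2650
Cpl = (108.6 - 104.6)/(3*0.8168339) = 1.6323
Cpk = min(Cpu, Cpl) = 1.2650

1.2650


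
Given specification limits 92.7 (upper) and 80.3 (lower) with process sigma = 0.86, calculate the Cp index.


Cp = (USL - LSL) / (6 * sigma)
= (92.7 - 80.3) / (6 * 0.86)
= 12.4000 / 5.1600
= 2.4031

2.4031


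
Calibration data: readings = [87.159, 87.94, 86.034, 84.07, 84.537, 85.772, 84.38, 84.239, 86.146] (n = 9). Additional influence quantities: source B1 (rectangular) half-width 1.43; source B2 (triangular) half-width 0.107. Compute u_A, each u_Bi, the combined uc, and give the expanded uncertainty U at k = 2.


mean = (87.159 + 87.94 + 86.034 + 84.07 + 84.537 + 85.772 + 84.38 + 84.239 + 86.146) / 9 = 85.58633333
s = sqrt(sum((x - mean)^2)/(n-1)) = 1.3798571
u_A = s / sqrt(n) = 1.3798571 / sqrt(9) = 0.45995237
u_B1 = 1.43 / sqrt(3) = 0.82561088
u_B2 = 0.107 / sqrt(6) = 0.043682567
uc = sqrt(0.45995237^2 + 0.82561088^2 + 0.043682567^2) = 0.94609602
U = k * uc = 2 * 0.94609602
U = 1.8922

1.8922


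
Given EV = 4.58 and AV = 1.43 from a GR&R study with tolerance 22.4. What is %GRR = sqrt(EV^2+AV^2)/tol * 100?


GRR = sqrt(EV^2 + AV^2) = sqrt(4.58^2 + 1.43^2) = 4.7980517
%GRR = GRR / tol * 100 = 4.7980517 / 22.4 * 100
%GRR = 21.4199

21.4199


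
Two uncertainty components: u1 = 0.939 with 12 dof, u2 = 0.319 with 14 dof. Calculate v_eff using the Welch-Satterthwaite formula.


uc = sqrt(u1^2 + u2^2) = sqrt(0.939^2 + 0.319^2) = 0.99170661
v_eff = uc^4 / (u1^4/v1 + u2^4/v2)
= 0.99170661^4 / (0.939^4/12 + 0.319^4/14)
= 0.96723684 / 0.065525658
v_eff = 14.7612

14.7612


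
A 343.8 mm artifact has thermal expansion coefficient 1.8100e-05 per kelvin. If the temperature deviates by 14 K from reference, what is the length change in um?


dL = L * alpha * dT
= 343.8 * 1.8100e-05 * 14
= 0.0871189 mm
dL_um = 0.0871189 * 1000 = 87.1189 um

87.1189


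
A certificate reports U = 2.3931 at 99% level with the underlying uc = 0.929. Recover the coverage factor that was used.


k = U / uc
k = 2.3931 / 0.929
k = 2.576

2.576


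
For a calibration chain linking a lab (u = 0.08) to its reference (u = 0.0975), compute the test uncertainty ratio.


TUR = u_lab / u_ref
= 0.08 / 0.0975
= 0.8205

0.8205


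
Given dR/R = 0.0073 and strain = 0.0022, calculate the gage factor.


GF = (dR/R) / epsilon
= 0.0073 / 0.0022
= 3.3182

3.3182


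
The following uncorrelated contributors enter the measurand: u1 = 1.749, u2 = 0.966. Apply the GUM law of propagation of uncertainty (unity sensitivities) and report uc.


uc = sqrt(1.749^2 + 0.966^2)
uc = sqrt(3.992157)
uc = 1.9980

1.9980


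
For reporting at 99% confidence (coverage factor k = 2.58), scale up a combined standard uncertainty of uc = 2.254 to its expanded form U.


U = k * uc
U = 2.58 * 2.254
U = 5.8153

5.8153


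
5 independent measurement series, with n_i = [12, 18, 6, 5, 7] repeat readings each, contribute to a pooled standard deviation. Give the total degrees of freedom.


nu = sum_i (n_i - 1)
nu = ((12 - 1) + (18 - 1) + (6 - 1) + (5 - 1) + (7 - 1))
nu = 11 + 17 + 5 + 4 + 6
nu = 43

43


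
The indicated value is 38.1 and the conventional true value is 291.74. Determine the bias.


Systematic error = measured - true
= 38.1 - 291.74
= -253.6400

-253.6400


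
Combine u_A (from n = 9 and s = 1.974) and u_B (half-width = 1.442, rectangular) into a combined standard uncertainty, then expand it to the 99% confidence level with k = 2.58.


u_A = s / sqrt(n) = 1.974 / sqrt(9) = 0.658
u_B = half_width / sqrt(3) = 1.442 / sqrt(3) = 0.83253909
uc = sqrt(u_A^2 + u_B^2) = sqrt(0.658^2 + 0.83253909^2) = 1.0611717
U = k * uc = 2.58 * 1.0611717
U = 2.7378

2.7378


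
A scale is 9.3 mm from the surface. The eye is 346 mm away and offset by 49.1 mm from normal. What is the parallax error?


error = h * offset / d
= 9.3 * 49.1 / 346
= 1.3197

1.3197


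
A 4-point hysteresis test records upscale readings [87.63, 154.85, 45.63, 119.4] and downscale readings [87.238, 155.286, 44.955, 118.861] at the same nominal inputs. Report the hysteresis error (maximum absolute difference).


|87.63 - 87.238| = 0.3920
|154.85 - 155.286| = 0.4360
|45.63 - 44.955| = 0.6750
|119.4 - 118.861| = 0.5390
hysteresis = max(diffs) = 0.6750

0.6750


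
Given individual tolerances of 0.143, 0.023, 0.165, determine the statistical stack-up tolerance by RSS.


RSS = sqrt(0.143^2 + 0.023^2 + 0.165^2)
= sqrt(0.048203)
= 0.2196

0.2196


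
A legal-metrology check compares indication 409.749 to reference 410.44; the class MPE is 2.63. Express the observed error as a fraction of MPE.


e = indication - reference = 409.749 - 410.44 = -0.6910
|e| = 0.6910
ratio = |e| / MPE = 0.6910 / 2.63
ratio = 0.2627

0.2627
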